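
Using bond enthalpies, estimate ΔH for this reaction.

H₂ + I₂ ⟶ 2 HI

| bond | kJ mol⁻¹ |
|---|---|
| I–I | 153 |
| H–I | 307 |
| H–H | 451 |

Bonds broken (reactants):
  H–H: 1 × 451 = 451
  I–I: 1 × 153 = 153
  Σ(broken) = 604 kJ
Bonds formed (products):
  H–I: 2 × 307 = 614
  Σ(formed) = 614 kJ
ΔH = Σ(broken) − Σ(formed) = 604 − 614 = −10 kJ

ΔH ≈ −10 kJ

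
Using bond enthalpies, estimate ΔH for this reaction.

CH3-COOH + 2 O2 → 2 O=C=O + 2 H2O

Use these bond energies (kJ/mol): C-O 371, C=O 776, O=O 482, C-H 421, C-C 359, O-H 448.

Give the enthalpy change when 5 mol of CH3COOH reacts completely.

Bonds broken (reactants):
  C-C: 1 × 359 = 359
  C-H: 3 × 421 = 1263
  C-O: 1 × 371 = 371
  C=O: 1 × 776 = 776
  O-H: 1 × 448 = 448
  O=O: 2 × 482 = 964
  Σ(broken) = 4181 kJ
Bonds formed (products):
  C=O: 4 × 776 = 3104
  O-H: 4 × 448 = 1792
  Σ(formed) = 4896 kJ
ΔH = Σ(broken) − Σ(formed) = 4181 − 4896 = −715 kJ
For 5× the reaction as written: 5 × (−715) = −3575 kJ

ΔH = −3575 kJ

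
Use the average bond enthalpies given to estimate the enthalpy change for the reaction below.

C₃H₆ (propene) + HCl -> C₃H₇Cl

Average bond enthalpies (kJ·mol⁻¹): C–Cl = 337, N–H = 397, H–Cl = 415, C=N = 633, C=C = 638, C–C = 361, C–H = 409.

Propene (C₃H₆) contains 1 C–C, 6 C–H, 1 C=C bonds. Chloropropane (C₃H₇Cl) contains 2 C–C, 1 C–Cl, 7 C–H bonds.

Bonds broken (reactants):
  C–C: 1 × 361 = 361
  C–H: 6 × 409 = 2454
  C=C: 1 × 638 = 638
  H–Cl: 1 × 415 = 415
  Σ(broken) = 3868 kJ
Bonds formed (products):
  C–C: 2 × 361 = 722
  C–Cl: 1 × 337 = 337
  C–H: 7 × 409 = 2863
  Σ(formed) = 3922 kJ
ΔH = Σ(broken) − Σ(formed) = 3868 − 3922 = −54 kJ

ΔH ≈ −54 kJ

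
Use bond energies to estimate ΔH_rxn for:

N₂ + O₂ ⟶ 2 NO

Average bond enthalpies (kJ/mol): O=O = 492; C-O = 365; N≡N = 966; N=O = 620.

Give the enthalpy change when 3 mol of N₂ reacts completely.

ΔH = +654 kJ

Bonds broken (reactants):
  N≡N: 1 × 966 = 966
  O=O: 1 × 492 = 492
  Σ(broken) = 1458 kJ
Bonds formed (products):
  N=O: 2 × 620 = 1240
  Σ(formed) = 1240 kJ
ΔH = Σ(broken) − Σ(formed) = 1458 − 1240 = +218 kJ
For 3× the reaction as written: 3 × (+218) = +654 kJ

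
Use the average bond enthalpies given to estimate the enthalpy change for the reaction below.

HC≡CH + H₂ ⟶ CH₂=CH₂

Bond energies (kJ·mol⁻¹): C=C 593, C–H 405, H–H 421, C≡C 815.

ΔH ≈ −167 kJ

Bonds broken (reactants):
  C≡C: 1 × 815 = 815
  C–H: 2 × 405 = 810
  H–H: 1 × 421 = 421
  Σ(broken) = 2046 kJ
Bonds formed (products):
  C–H: 4 × 405 = 1620
  C=C: 1 × 593 = 593
  Σ(formed) = 2213 kJ
ΔH = Σ(broken) − Σ(formed) = 2046 − 2213 = −167 kJ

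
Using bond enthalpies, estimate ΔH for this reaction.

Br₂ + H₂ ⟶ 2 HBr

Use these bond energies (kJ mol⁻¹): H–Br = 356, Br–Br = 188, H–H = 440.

ΔH ≈ −84 kJ

Bonds broken (reactants):
  Br–Br: 1 × 188 = 188
  H–H: 1 × 440 = 440
  Σ(broken) = 628 kJ
Bonds formed (products):
  H–Br: 2 × 356 = 712
  Σ(formed) = 712 kJ
ΔH = Σ(broken) − Σ(formed) = 628 − 712 = −84 kJ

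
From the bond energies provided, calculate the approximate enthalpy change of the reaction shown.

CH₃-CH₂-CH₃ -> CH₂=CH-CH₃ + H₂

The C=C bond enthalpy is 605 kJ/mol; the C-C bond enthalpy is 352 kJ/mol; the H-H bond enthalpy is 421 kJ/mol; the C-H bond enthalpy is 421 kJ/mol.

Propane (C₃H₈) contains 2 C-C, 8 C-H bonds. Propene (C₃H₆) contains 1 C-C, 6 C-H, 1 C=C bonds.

ΔH ≈ +168 kJ

Bonds broken (reactants):
  C-C: 2 × 352 = 704
  C-H: 8 × 421 = 3368
  Σ(broken) = 4072 kJ
Bonds formed (products):
  C-C: 1 × 352 = 352
  C-H: 6 × 421 = 2526
  C=C: 1 × 605 = 605
  H-H: 1 × 421 = 421
  Σ(formed) = 3904 kJ
ΔH = Σ(broken) − Σ(formed) = 4072 − 3904 = +168 kJ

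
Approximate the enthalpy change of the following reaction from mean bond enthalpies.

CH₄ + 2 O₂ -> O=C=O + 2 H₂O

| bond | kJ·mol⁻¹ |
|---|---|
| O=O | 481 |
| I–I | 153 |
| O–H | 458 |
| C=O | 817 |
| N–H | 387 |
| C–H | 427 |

Bonds broken (reactants):
  C–H: 4 × 427 = 1708
  O=O: 2 × 481 = 962
  Σ(broken) = 2670 kJ
Bonds formed (products):
  C=O: 2 × 817 = 1634
  O–H: 4 × 458 = 1832
  Σ(formed) = 3466 kJ
ΔH = Σ(broken) − Σ(formed) = 2670 − 3466 = −796 kJ

ΔH ≈ −796 kJ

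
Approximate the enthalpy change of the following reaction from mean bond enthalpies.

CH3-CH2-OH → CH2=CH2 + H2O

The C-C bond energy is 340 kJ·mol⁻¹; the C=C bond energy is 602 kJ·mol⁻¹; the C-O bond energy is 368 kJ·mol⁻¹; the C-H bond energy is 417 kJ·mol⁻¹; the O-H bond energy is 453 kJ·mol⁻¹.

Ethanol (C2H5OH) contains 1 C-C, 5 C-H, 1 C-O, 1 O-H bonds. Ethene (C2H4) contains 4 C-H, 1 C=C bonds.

ΔH ≈ +70 kJ

Bonds broken (reactants):
  C-C: 1 × 340 = 340
  C-H: 5 × 417 = 2085
  C-O: 1 × 368 = 368
  O-H: 1 × 453 = 453
  Σ(broken) = 3246 kJ
Bonds formed (products):
  C-H: 4 × 417 = 1668
  C=C: 1 × 602 = 602
  O-H: 2 × 453 = 906
  Σ(formed) = 3176 kJ
ΔH = Σ(broken) − Σ(formed) = 3246 − 3176 = +70 kJ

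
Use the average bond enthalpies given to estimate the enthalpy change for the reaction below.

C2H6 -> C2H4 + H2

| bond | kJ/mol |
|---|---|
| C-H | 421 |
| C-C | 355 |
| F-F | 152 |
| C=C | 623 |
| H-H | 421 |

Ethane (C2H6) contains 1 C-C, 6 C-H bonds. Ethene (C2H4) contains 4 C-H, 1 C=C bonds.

ΔH ≈ +153 kJ

Bonds broken (reactants):
  C-C: 1 × 355 = 355
  C-H: 6 × 421 = 2526
  Σ(broken) = 2881 kJ
Bonds formed (products):
  C-H: 4 × 421 = 1684
  C=C: 1 × 623 = 623
  H-H: 1 × 421 = 421
  Σ(formed) = 2728 kJ
ΔH = Σ(broken) − Σ(formed) = 2881 − 2728 = +153 kJ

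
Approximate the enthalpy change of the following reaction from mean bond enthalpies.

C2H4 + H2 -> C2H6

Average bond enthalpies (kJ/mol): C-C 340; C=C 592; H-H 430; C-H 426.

ΔH ≈ −170 kJ

Bonds broken (reactants):
  C-H: 4 × 426 = 1704
  C=C: 1 × 592 = 592
  H-H: 1 × 430 = 430
  Σ(broken) = 2726 kJ
Bonds formed (products):
  C-C: 1 × 340 = 340
  C-H: 6 × 426 = 2556
  Σ(formed) = 2896 kJ
ΔH = Σ(broken) − Σ(formed) = 2726 − 2896 = −170 kJ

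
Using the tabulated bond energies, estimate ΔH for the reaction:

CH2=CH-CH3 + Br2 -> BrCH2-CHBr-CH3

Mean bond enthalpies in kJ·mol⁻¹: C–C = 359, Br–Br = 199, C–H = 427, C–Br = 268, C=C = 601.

ΔH ≈ −95 kJ

Bonds broken (reactants):
  Br–Br: 1 × 199 = 199
  C–C: 1 × 359 = 359
  C–H: 6 × 427 = 2562
  C=C: 1 × 601 = 601
  Σ(broken) = 3721 kJ
Bonds formed (products):
  C–Br: 2 × 268 = 536
  C–C: 2 × 359 = 718
  C–H: 6 × 427 = 2562
  Σ(formed) = 3816 kJ
ΔH = Σ(broken) − Σ(formed) = 3721 − 3816 = −95 kJ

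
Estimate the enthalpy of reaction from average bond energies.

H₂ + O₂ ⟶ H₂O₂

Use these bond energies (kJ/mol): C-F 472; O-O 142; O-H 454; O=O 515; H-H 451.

ΔH ≈ −84 kJ

Bonds broken (reactants):
  H-H: 1 × 451 = 451
  O=O: 1 × 515 = 515
  Σ(broken) = 966 kJ
Bonds formed (products):
  O-H: 2 × 454 = 908
  O-O: 1 × 142 = 142
  Σ(formed) = 1050 kJ
ΔH = Σ(broken) − Σ(formed) = 966 − 1050 = −84 kJ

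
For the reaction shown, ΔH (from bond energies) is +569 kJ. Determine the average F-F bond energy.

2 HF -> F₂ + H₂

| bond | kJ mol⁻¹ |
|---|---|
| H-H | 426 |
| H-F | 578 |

D(F-F) ≈ 161 kJ/mol

Let D be the F-F bond energy.
Σ(broken) = 2×578 = 1156
Σ(formed) = 1×D + 1×426 = 426 + D
ΔH = Σ(broken) − Σ(formed) = (1156) − (426 + D) = +730 − D
Setting this equal to +569 kJ gives D = 161 kJ/mol.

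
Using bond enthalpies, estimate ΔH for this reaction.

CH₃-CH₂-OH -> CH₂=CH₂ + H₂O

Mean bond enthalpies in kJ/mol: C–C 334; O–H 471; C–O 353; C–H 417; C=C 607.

Bonds broken (reactants):
  C–C: 1 × 334 = 334
  C–H: 5 × 417 = 2085
  C–O: 1 × 353 = 353
  O–H: 1 × 471 = 471
  Σ(broken) = 3243 kJ
Bonds formed (products):
  C–H: 4 × 417 = 1668
  C=C: 1 × 607 = 607
  O–H: 2 × 471 = 942
  Σ(formed) = 3217 kJ
ΔH = Σ(broken) − Σ(formed) = 3243 − 3217 = +26 kJ

ΔH ≈ +26 kJ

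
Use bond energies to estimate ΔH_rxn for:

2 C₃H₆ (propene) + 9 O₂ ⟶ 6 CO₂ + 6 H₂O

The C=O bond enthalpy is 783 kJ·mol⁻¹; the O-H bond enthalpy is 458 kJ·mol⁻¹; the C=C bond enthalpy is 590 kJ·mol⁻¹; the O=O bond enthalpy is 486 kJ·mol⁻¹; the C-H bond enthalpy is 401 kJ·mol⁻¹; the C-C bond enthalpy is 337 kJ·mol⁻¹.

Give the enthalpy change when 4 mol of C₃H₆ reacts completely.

ΔH = −7704 kJ

Bonds broken (reactants):
  C-C: 2 × 337 = 674
  C-H: 12 × 401 = 4812
  C=C: 2 × 590 = 1180
  O=O: 9 × 486 = 4374
  Σ(broken) = 11040 kJ
Bonds formed (products):
  C=O: 12 × 783 = 9396
  O-H: 12 × 458 = 5496
  Σ(formed) = 14892 kJ
ΔH = Σ(broken) − Σ(formed) = 11040 − 14892 = −3852 kJ
For 2× the reaction as written: 2 × (−3852) = −7704 kJ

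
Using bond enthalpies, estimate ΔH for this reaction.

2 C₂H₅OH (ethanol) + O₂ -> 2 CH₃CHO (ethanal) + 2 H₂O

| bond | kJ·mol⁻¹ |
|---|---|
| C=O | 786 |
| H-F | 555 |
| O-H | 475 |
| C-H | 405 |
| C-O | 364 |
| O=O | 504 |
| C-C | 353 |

ΔH ≈ −480 kJ

Bonds broken (reactants):
  C-C: 2 × 353 = 706
  C-H: 10 × 405 = 4050
  C-O: 2 × 364 = 728
  O-H: 2 × 475 = 950
  O=O: 1 × 504 = 504
  Σ(broken) = 6938 kJ
Bonds formed (products):
  C-C: 2 × 353 = 706
  C-H: 8 × 405 = 3240
  C=O: 2 × 786 = 1572
  O-H: 4 × 475 = 1900
  Σ(formed) = 7418 kJ
ΔH = Σ(broken) − Σ(formed) = 6938 − 7418 = −480 kJ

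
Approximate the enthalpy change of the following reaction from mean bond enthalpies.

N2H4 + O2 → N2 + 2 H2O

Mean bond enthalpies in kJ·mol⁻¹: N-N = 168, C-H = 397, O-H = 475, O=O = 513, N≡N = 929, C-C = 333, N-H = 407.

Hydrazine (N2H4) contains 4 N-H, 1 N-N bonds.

Bonds broken (reactants):
  N-H: 4 × 407 = 1628
  N-N: 1 × 168 = 168
  O=O: 1 × 513 = 513
  Σ(broken) = 2309 kJ
Bonds formed (products):
  N≡N: 1 × 929 = 929
  O-H: 4 × 475 = 1900
  Σ(formed) = 2829 kJ
ΔH = Σ(broken) − Σ(formed) = 2309 − 2829 = −520 kJ

ΔH ≈ −520 kJ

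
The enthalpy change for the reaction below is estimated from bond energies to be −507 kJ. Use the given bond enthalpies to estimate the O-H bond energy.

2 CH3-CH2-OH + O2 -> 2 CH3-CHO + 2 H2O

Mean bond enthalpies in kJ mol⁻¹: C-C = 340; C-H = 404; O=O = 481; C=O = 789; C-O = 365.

Let D be the O-H bond energy.
Σ(broken) = 2×340 + 10×404 + 2×365 + 2×D + 1×481 = 5931 + 2D
Σ(formed) = 2×340 + 8×404 + 2×789 + 4×D = 5490 + 4D
ΔH = Σ(broken) − Σ(formed) = (5931 + 2D) − (5490 + 4D) = +441 − 2D
Setting this equal to −507 kJ gives 2D = 948, so D = 474 kJ/mol.

D(O-H) ≈ 474 kJ/mol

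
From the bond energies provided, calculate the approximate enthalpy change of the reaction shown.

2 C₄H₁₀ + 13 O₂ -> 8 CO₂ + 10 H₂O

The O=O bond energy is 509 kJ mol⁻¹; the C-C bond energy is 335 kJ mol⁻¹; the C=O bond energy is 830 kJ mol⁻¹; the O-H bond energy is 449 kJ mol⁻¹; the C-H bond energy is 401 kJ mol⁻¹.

Bonds broken (reactants):
  C-C: 6 × 335 = 2010
  C-H: 20 × 401 = 8020
  O=O: 13 × 509 = 6617
  Σ(broken) = 16647 kJ
Bonds formed (products):
  C=O: 16 × 830 = 13280
  O-H: 20 × 449 = 8980
  Σ(formed) = 22260 kJ
ΔH = Σ(broken) − Σ(formed) = 16647 − 22260 = −5613 kJ

ΔH ≈ −5613 kJ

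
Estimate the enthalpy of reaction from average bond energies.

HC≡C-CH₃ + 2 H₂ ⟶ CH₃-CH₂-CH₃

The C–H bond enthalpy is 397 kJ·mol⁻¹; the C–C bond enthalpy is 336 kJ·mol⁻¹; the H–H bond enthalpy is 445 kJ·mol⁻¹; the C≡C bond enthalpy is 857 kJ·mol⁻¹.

ΔH ≈ −177 kJ

Bonds broken (reactants):
  C≡C: 1 × 857 = 857
  C–C: 1 × 336 = 336
  C–H: 4 × 397 = 1588
  H–H: 2 × 445 = 890
  Σ(broken) = 3671 kJ
Bonds formed (products):
  C–C: 2 × 336 = 672
  C–H: 8 × 397 = 3176
  Σ(formed) = 3848 kJ
ΔH = Σ(broken) − Σ(formed) = 3671 − 3848 = −177 kJ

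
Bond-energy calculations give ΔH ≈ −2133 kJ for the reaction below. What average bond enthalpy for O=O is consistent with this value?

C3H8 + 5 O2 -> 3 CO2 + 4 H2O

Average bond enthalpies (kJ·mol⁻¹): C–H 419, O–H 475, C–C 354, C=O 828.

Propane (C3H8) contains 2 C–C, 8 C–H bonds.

D(O=O) ≈ 515 kJ/mol

Let D be the O=O bond energy.
Σ(broken) = 2×354 + 8×419 + 5×D = 4060 + 5D
Σ(formed) = 6×828 + 8×475 = 8768
ΔH = Σ(broken) − Σ(formed) = (4060 + 5D) − (8768) = −4708 + 5D
Setting this equal to −2133 kJ gives 5D = 2575, so D = 515 kJ/mol.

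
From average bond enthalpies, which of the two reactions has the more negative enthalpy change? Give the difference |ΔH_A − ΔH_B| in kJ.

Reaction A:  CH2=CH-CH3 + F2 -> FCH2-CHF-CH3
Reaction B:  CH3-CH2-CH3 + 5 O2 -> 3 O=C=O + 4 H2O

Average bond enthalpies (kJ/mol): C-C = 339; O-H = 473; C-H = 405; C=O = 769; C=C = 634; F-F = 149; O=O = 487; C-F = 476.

Reaction A:
  Bonds broken (reactants):
    C-C: 1 × 339 = 339
    C-H: 6 × 405 = 2430
    C=C: 1 × 634 = 634
    F-F: 1 × 149 = 149
    Σ(broken) = 3552 kJ
  Bonds formed (products):
    C-C: 2 × 339 = 678
    C-F: 2 × 476 = 952
    C-H: 6 × 405 = 2430
    Σ(formed) = 4060 kJ
  ΔH_A = 3552 − 4060 = −508 kJ
Reaction B:
  Bonds broken (reactants):
    C-C: 2 × 339 = 678
    C-H: 8 × 405 = 3240
    O=O: 5 × 487 = 2435
    Σ(broken) = 6353 kJ
  Bonds formed (products):
    C=O: 6 × 769 = 4614
    O-H: 8 × 473 = 3784
    Σ(formed) = 8398 kJ
  ΔH_B = 6353 − 8398 = −2045 kJ
ΔH_A − ΔH_B = +1537 kJ, so reaction B has the more negative ΔH; |ΔH_A − ΔH_B| = 1537 kJ.

Reaction B, by 1537 kJ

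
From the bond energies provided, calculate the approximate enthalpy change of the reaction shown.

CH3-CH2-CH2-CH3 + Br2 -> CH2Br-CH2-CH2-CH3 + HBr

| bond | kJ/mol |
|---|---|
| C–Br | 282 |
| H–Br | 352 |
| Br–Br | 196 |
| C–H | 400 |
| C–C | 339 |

Bonds broken (reactants):
  Br–Br: 1 × 196 = 196
  C–C: 3 × 339 = 1017
  C–H: 10 × 400 = 4000
  Σ(broken) = 5213 kJ
Bonds formed (products):
  C–Br: 1 × 282 = 282
  C–C: 3 × 339 = 1017
  C–H: 9 × 400 = 3600
  H–Br: 1 × 352 = 352
  Σ(formed) = 5251 kJ
ΔH = Σ(broken) − Σ(formed) = 5213 − 5251 = −38 kJ

ΔH ≈ −38 kJ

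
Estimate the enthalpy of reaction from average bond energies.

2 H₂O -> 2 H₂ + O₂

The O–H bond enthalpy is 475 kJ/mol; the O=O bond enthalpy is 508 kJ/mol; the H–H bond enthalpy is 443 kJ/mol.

ΔH ≈ +506 kJ

Bonds broken (reactants):
  O–H: 4 × 475 = 1900
  Σ(broken) = 1900 kJ
Bonds formed (products):
  H–H: 2 × 443 = 886
  O=O: 1 × 508 = 508
  Σ(formed) = 1394 kJ
ΔH = Σ(broken) − Σ(formed) = 1900 − 1394 = +506 kJ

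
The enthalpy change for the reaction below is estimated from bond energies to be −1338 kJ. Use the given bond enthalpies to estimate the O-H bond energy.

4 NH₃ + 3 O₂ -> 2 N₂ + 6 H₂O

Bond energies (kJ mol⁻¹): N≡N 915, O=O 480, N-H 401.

D(O-H) ≈ 480 kJ/mol

Let D be the O-H bond energy.
Σ(broken) = 12×401 + 3×480 = 6252
Σ(formed) = 2×915 + 12×D = 1830 + 12D
ΔH = Σ(broken) − Σ(formed) = (6252) − (1830 + 12D) = +4422 − 12D
Setting this equal to −1338 kJ gives 12D = 5760, so D = 480 kJ/mol.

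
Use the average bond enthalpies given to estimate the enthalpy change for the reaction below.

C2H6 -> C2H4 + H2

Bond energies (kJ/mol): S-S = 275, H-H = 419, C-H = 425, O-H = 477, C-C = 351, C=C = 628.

ΔH ≈ +154 kJ

Bonds broken (reactants):
  C-C: 1 × 351 = 351
  C-H: 6 × 425 = 2550
  Σ(broken) = 2901 kJ
Bonds formed (products):
  C-H: 4 × 425 = 1700
  C=C: 1 × 628 = 628
  H-H: 1 × 419 = 419
  Σ(formed) = 2747 kJ
ΔH = Σ(broken) − Σ(formed) = 2901 − 2747 = +154 kJ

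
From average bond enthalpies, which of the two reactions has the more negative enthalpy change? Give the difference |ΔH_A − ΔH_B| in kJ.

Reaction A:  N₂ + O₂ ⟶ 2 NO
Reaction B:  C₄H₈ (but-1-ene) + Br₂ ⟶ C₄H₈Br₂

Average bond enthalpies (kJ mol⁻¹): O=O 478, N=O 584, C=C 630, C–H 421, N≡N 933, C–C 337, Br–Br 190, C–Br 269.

Reaction A:
  Bonds broken (reactants):
    N≡N: 1 × 933 = 933
    O=O: 1 × 478 = 478
    Σ(broken) = 1411 kJ
  Bonds formed (products):
    N=O: 2 × 584 = 1168
    Σ(formed) = 1168 kJ
  ΔH_A = 1411 − 1168 = +243 kJ
Reaction B:
  Bonds broken (reactants):
    Br–Br: 1 × 190 = 190
    C–C: 2 × 337 = 674
    C–H: 8 × 421 = 3368
    C=C: 1 × 630 = 630
    Σ(broken) = 4862 kJ
  Bonds formed (products):
    C–Br: 2 × 269 = 538
    C–C: 3 × 337 = 1011
    C–H: 8 × 421 = 3368
    Σ(formed) = 4917 kJ
  ΔH_B = 4862 − 4917 = −55 kJ
ΔH_A − ΔH_B = +298 kJ, so reaction B has the more negative ΔH; |ΔH_A − ΔH_B| = 298 kJ.

Reaction B, by 298 kJ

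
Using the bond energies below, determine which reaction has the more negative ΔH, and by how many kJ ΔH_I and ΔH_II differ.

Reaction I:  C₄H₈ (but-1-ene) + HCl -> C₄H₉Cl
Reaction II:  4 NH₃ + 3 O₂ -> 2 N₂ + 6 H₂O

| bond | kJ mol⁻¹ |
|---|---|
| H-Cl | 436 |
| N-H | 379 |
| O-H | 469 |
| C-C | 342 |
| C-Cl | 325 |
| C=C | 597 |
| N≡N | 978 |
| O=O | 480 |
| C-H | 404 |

Reaction I:
  Bonds broken (reactants):
    C-C: 2 × 342 = 684
    C-H: 8 × 404 = 3232
    C=C: 1 × 597 = 597
    H-Cl: 1 × 436 = 436
    Σ(broken) = 4949 kJ
  Bonds formed (products):
    C-C: 3 × 342 = 1026
    C-Cl: 1 × 325 = 325
    C-H: 9 × 404 = 3636
    Σ(formed) = 4987 kJ
  ΔH_I = 4949 − 4987 = −38 kJ
Reaction II:
  Bonds broken (reactants):
    N-H: 12 × 379 = 4548
    O=O: 3 × 480 = 1440
    Σ(broken) = 5988 kJ
  Bonds formed (products):
    N≡N: 2 × 978 = 1956
    O-H: 12 × 469 = 5628
    Σ(formed) = 7584 kJ
  ΔH_II = 5988 − 7584 = −1596 kJ
ΔH_I − ΔH_II = +1558 kJ, so reaction II has the more negative ΔH; |ΔH_I − ΔH_II| = 1558 kJ.

Reaction II, by 1558 kJ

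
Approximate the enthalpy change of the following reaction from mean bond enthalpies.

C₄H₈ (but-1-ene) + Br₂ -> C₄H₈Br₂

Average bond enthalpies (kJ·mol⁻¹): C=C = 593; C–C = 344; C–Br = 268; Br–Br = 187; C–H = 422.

Bonds broken (reactants):
  Br–Br: 1 × 187 = 187
  C–C: 2 × 344 = 688
  C–H: 8 × 422 = 3376
  C=C: 1 × 593 = 593
  Σ(broken) = 4844 kJ
Bonds formed (products):
  C–Br: 2 × 268 = 536
  C–C: 3 × 344 = 1032
  C–H: 8 × 422 = 3376
  Σ(formed) = 4944 kJ
ΔH = Σ(broken) − Σ(formed) = 4844 − 4944 = −100 kJ

ΔH ≈ −100 kJ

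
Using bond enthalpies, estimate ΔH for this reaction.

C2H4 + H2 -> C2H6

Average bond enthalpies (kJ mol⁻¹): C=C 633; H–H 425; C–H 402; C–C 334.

Bonds broken (reactants):
  C–H: 4 × 402 = 1608
  C=C: 1 × 633 = 633
  H–H: 1 × 425 = 425
  Σ(broken) = 2666 kJ
Bonds formed (products):
  C–C: 1 × 334 = 334
  C–H: 6 × 402 = 2412
  Σ(formed) = 2746 kJ
ΔH = Σ(broken) − Σ(formed) = 2666 − 2746 = −80 kJ

ΔH ≈ −80 kJ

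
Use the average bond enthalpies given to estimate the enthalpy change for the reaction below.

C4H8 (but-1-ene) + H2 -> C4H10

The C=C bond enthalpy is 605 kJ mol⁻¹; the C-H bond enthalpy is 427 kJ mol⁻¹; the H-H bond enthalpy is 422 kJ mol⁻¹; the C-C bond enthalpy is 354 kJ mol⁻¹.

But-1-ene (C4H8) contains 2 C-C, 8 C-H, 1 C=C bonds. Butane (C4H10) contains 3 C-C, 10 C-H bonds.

Bonds broken (reactants):
  C-C: 2 × 354 = 708
  C-H: 8 × 427 = 3416
  C=C: 1 × 605 = 605
  H-H: 1 × 422 = 422
  Σ(broken) = 5151 kJ
Bonds formed (products):
  C-C: 3 × 354 = 1062
  C-H: 10 × 427 = 4270
  Σ(formed) = 5332 kJ
ΔH = Σ(broken) − Σ(formed) = 5151 − 5332 = −181 kJ

ΔH ≈ −181 kJ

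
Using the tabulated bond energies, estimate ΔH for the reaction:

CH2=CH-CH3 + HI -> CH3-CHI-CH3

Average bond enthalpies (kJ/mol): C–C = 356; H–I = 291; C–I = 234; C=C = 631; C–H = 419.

Bonds broken (reactants):
  C–C: 1 × 356 = 356
  C–H: 6 × 419 = 2514
  C=C: 1 × 631 = 631
  H–I: 1 × 291 = 291
  Σ(broken) = 3792 kJ
Bonds formed (products):
  C–C: 2 × 356 = 712
  C–H: 7 × 419 = 2933
  C–I: 1 × 234 = 234
  Σ(formed) = 3879 kJ
ΔH = Σ(broken) − Σ(formed) = 3792 − 3879 = −87 kJ

ΔH ≈ −87 kJ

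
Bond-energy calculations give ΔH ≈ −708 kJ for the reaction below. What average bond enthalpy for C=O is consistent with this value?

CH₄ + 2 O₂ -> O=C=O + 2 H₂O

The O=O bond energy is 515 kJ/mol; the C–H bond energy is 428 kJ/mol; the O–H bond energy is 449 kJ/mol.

Let D be the C=O bond energy.
Σ(broken) = 4×428 + 2×515 = 2742
Σ(formed) = 2×D + 4×449 = 1796 + 2D
ΔH = Σ(broken) − Σ(formed) = (2742) − (1796 + 2D) = +946 − 2D
Setting this equal to −708 kJ gives 2D = 1654, so D = 827 kJ/mol.

D(C=O) ≈ 827 kJ/mol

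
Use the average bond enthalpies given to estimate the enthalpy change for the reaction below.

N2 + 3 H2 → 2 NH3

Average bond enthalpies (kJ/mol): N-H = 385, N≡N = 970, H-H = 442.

ΔH ≈ −14 kJ

Bonds broken (reactants):
  H-H: 3 × 442 = 1326
  N≡N: 1 × 970 = 970
  Σ(broken) = 2296 kJ
Bonds formed (products):
  N-H: 6 × 385 = 2310
  Σ(formed) = 2310 kJ
ΔH = Σ(broken) − Σ(formed) = 2296 − 2310 = −14 kJ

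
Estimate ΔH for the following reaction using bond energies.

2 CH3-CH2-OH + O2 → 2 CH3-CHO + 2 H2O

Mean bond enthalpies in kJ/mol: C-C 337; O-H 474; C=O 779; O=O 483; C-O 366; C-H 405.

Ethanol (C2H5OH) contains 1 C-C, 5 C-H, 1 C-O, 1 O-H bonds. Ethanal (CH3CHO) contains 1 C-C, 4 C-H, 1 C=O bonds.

Bonds broken (reactants):
  C-C: 2 × 337 = 674
  C-H: 10 × 405 = 4050
  C-O: 2 × 366 = 732
  O-H: 2 × 474 = 948
  O=O: 1 × 483 = 483
  Σ(broken) = 6887 kJ
Bonds formed (products):
  C-C: 2 × 337 = 674
  C-H: 8 × 405 = 3240
  C=O: 2 × 779 = 1558
  O-H: 4 × 474 = 1896
  Σ(formed) = 7368 kJ
ΔH = Σ(broken) − Σ(formed) = 6887 − 7368 = −481 kJ

ΔH ≈ −481 kJ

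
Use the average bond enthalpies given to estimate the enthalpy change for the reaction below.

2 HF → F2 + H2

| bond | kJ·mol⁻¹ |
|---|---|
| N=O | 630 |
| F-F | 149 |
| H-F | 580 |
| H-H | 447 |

Bonds broken (reactants):
  H-F: 2 × 580 = 1160
  Σ(broken) = 1160 kJ
Bonds formed (products):
  F-F: 1 × 149 = 149
  H-H: 1 × 447 = 447
  Σ(formed) = 596 kJ
ΔH = Σ(broken) − Σ(formed) = 1160 − 596 = +564 kJ

ΔH ≈ +564 kJ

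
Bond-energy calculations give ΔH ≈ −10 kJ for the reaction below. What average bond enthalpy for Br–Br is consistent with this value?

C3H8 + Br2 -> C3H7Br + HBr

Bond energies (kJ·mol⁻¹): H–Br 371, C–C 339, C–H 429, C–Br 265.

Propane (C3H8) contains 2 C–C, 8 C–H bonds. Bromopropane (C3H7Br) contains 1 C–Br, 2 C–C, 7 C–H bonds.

D(Br–Br) ≈ 197 kJ/mol

Let D be the Br–Br bond energy.
Σ(broken) = 1×D + 2×339 + 8×429 = 4110 + D
Σ(formed) = 1×265 + 2×339 + 7×429 + 1×371 = 4317
ΔH = Σ(broken) − Σ(formed) = (4110 + D) − (4317) = −207 + D
Setting this equal to −10 kJ gives D = 197 kJ/mol.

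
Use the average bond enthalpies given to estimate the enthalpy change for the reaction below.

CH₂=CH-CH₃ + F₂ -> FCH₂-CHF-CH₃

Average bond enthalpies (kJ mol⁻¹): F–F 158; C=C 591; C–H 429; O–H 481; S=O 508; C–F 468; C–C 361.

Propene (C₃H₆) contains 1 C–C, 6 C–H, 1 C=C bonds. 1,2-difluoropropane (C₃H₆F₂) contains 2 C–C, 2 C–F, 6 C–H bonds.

ΔH ≈ −548 kJ

Bonds broken (reactants):
  C–C: 1 × 361 = 361
  C–H: 6 × 429 = 2574
  C=C: 1 × 591 = 591
  F–F: 1 × 158 = 158
  Σ(broken) = 3684 kJ
Bonds formed (products):
  C–C: 2 × 361 = 722
  C–F: 2 × 468 = 936
  C–H: 6 × 429 = 2574
  Σ(formed) = 4232 kJ
ΔH = Σ(broken) − Σ(formed) = 3684 − 4232 = −548 kJ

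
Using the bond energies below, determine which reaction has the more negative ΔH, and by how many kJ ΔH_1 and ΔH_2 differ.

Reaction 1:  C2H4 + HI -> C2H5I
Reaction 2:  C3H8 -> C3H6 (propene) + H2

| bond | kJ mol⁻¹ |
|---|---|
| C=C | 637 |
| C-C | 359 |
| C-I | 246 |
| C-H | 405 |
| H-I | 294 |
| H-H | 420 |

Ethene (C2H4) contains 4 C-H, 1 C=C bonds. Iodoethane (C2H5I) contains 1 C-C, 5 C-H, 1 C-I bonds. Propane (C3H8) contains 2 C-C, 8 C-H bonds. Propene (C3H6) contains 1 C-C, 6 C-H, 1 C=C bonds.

Reaction 1, by 191 kJ

Reaction 1:
  Bonds broken (reactants):
    C-H: 4 × 405 = 1620
    C=C: 1 × 637 = 637
    H-I: 1 × 294 = 294
    Σ(broken) = 2551 kJ
  Bonds formed (products):
    C-C: 1 × 359 = 359
    C-H: 5 × 405 = 2025
    C-I: 1 × 246 = 246
    Σ(formed) = 2630 kJ
  ΔH_1 = 2551 − 2630 = −79 kJ
Reaction 2:
  Bonds broken (reactants):
    C-C: 2 × 359 = 718
    C-H: 8 × 405 = 3240
    Σ(broken) = 3958 kJ
  Bonds formed (products):
    C-C: 1 × 359 = 359
    C-H: 6 × 405 = 2430
    C=C: 1 × 637 = 637
    H-H: 1 × 420 = 420
    Σ(formed) = 3846 kJ
  ΔH_2 = 3958 − 3846 = +112 kJ
ΔH_1 − ΔH_2 = −191 kJ, so reaction 1 has the more negative ΔH; |ΔH_1 − ΔH_2| = 191 kJ.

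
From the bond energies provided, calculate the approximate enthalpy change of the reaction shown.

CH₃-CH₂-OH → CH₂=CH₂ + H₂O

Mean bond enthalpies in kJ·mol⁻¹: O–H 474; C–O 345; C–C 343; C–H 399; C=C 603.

ΔH ≈ +10 kJ

Bonds broken (reactants):
  C–C: 1 × 343 = 343
  C–H: 5 × 399 = 1995
  C–O: 1 × 345 = 345
  O–H: 1 × 474 = 474
  Σ(broken) = 3157 kJ
Bonds formed (products):
  C–H: 4 × 399 = 1596
  C=C: 1 × 603 = 603
  O–H: 2 × 474 = 948
  Σ(formed) = 3147 kJ
ΔH = Σ(broken) − Σ(formed) = 3157 − 3147 = +10 kJ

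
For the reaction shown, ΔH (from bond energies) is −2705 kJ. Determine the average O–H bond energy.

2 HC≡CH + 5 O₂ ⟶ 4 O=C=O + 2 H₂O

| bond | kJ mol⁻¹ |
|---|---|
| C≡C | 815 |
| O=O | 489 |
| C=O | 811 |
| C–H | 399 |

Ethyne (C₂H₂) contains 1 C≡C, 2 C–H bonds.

D(O–H) ≈ 472 kJ/mol

Let D be the O–H bond energy.
Σ(broken) = 2×815 + 4×399 + 5×489 = 5671
Σ(formed) = 8×811 + 4×D = 6488 + 4D
ΔH = Σ(broken) − Σ(formed) = (5671) − (6488 + 4D) = −817 − 4D
Setting this equal to −2705 kJ gives 4D = 1888, so D = 472 kJ/mol.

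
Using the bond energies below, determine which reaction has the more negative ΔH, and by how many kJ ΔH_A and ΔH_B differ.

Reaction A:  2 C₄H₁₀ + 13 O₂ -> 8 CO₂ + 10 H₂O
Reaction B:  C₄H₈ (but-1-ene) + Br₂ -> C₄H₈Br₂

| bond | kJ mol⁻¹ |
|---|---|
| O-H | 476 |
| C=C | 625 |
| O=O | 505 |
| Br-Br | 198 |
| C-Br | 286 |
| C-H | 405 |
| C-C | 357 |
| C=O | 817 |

Reaction A:
  Bonds broken (reactants):
    C-C: 6 × 357 = 2142
    C-H: 20 × 405 = 8100
    O=O: 13 × 505 = 6565
    Σ(broken) = 16807 kJ
  Bonds formed (products):
    C=O: 16 × 817 = 13072
    O-H: 20 × 476 = 9520
    Σ(formed) = 22592 kJ
  ΔH_A = 16807 − 22592 = −5785 kJ
Reaction B:
  Bonds broken (reactants):
    Br-Br: 1 × 198 = 198
    C-C: 2 × 357 = 714
    C-H: 8 × 405 = 3240
    C=C: 1 × 625 = 625
    Σ(broken) = 4777 kJ
  Bonds formed (products):
    C-Br: 2 × 286 = 572
    C-C: 3 × 357 = 1071
    C-H: 8 × 405 = 3240
    Σ(formed) = 4883 kJ
  ΔH_B = 4777 − 4883 = −106 kJ
ΔH_A − ΔH_B = −5679 kJ, so reaction A has the more negative ΔH; |ΔH_A − ΔH_B| = 5679 kJ.

Reaction A, by 5679 kJ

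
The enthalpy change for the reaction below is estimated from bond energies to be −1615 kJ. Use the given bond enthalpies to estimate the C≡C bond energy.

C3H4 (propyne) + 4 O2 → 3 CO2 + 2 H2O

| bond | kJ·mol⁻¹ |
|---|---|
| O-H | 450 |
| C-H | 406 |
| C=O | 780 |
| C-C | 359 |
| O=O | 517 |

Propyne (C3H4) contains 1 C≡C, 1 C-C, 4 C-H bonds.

Let D be the C≡C bond energy.
Σ(broken) = 1×D + 1×359 + 4×406 + 4×517 = 4051 + D
Σ(formed) = 6×780 + 4×450 = 6480
ΔH = Σ(broken) − Σ(formed) = (4051 + D) − (6480) = −2429 + D
Setting this equal to −1615 kJ gives D = 814 kJ/mol.

D(C≡C) ≈ 814 kJ/mol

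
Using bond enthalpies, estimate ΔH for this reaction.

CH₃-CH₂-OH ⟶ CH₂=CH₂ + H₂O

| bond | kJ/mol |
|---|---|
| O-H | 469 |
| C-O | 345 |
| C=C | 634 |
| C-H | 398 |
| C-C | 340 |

ΔH ≈ −20 kJ

Bonds broken (reactants):
  C-C: 1 × 340 = 340
  C-H: 5 × 398 = 1990
  C-O: 1 × 345 = 345
  O-H: 1 × 469 = 469
  Σ(broken) = 3144 kJ
Bonds formed (products):
  C-H: 4 × 398 = 1592
  C=C: 1 × 634 = 634
  O-H: 2 × 469 = 938
  Σ(formed) = 3164 kJ
ΔH = Σ(broken) − Σ(formed) = 3144 − 3164 = −20 kJ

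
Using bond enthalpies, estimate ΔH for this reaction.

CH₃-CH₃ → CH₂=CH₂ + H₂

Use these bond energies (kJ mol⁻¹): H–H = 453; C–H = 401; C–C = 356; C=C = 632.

ΔH ≈ +73 kJ

Bonds broken (reactants):
  C–C: 1 × 356 = 356
  C–H: 6 × 401 = 2406
  Σ(broken) = 2762 kJ
Bonds formed (products):
  C–H: 4 × 401 = 1604
  C=C: 1 × 632 = 632
  H–H: 1 × 453 = 453
  Σ(formed) = 2689 kJ
ΔH = Σ(broken) − Σ(formed) = 2762 − 2689 = +73 kJ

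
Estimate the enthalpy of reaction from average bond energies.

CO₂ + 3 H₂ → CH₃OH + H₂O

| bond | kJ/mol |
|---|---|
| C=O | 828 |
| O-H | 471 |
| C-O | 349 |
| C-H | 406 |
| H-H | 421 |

Bonds broken (reactants):
  C=O: 2 × 828 = 1656
  H-H: 3 × 421 = 1263
  Σ(broken) = 2919 kJ
Bonds formed (products):
  C-H: 3 × 406 = 1218
  C-O: 1 × 349 = 349
  O-H: 3 × 471 = 1413
  Σ(formed) = 2980 kJ
ΔH = Σ(broken) − Σ(formed) = 2919 − 2980 = −61 kJ

ΔH ≈ −61 kJ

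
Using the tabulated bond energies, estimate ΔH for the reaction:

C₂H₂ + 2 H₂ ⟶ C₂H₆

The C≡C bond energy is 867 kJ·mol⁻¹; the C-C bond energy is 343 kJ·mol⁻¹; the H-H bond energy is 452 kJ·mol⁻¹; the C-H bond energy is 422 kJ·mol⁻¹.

ΔH ≈ −260 kJ

Bonds broken (reactants):
  C≡C: 1 × 867 = 867
  C-H: 2 × 422 = 844
  H-H: 2 × 452 = 904
  Σ(broken) = 2615 kJ
Bonds formed (products):
  C-C: 1 × 343 = 343
  C-H: 6 × 422 = 2532
  Σ(formed) = 2875 kJ
ΔH = Σ(broken) − Σ(formed) = 2615 − 2875 = −260 kJ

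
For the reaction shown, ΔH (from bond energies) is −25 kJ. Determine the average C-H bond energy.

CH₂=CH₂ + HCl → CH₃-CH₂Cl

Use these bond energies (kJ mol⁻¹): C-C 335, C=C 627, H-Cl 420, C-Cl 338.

D(C-H) ≈ 399 kJ/mol

Let D be the C-H bond energy.
Σ(broken) = 4×D + 1×627 + 1×420 = 1047 + 4D
Σ(formed) = 1×335 + 1×338 + 5×D = 673 + 5D
ΔH = Σ(broken) − Σ(formed) = (1047 + 4D) − (673 + 5D) = +374 − D
Setting this equal to −25 kJ gives D = 399 kJ/mol.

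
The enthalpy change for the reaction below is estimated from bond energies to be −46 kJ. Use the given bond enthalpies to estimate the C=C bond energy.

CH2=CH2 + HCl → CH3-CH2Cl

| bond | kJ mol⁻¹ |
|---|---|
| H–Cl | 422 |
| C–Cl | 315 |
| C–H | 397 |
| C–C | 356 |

Let D be the C=C bond energy.
Σ(broken) = 4×397 + 1×D + 1×422 = 2010 + D
Σ(formed) = 1×356 + 1×315 + 5×397 = 2656
ΔH = Σ(broken) − Σ(formed) = (2010 + D) − (2656) = −646 + D
Setting this equal to −46 kJ gives D = 600 kJ/mol.

D(C=C) ≈ 600 kJ/mol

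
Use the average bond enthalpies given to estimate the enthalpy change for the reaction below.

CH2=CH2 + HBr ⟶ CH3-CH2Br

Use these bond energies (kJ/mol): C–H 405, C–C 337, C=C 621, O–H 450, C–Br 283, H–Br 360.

ΔH ≈ −44 kJ

Bonds broken (reactants):
  C–H: 4 × 405 = 1620
  C=C: 1 × 621 = 621
  H–Br: 1 × 360 = 360
  Σ(broken) = 2601 kJ
Bonds formed (products):
  C–Br: 1 × 283 = 283
  C–C: 1 × 337 = 337
  C–H: 5 × 405 = 2025
  Σ(formed) = 2645 kJ
ΔH = Σ(broken) − Σ(formed) = 2601 − 2645 = −44 kJ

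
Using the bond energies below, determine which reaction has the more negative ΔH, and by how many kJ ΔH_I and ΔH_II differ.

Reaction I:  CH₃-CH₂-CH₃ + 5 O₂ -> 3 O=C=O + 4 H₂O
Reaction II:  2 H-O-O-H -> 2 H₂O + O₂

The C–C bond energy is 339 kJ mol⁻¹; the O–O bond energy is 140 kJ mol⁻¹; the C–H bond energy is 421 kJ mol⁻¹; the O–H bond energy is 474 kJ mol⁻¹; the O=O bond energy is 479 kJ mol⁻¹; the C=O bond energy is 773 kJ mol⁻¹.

Reaction I, by 1790 kJ

Reaction I:
  Bonds broken (reactants):
    C–C: 2 × 339 = 678
    C–H: 8 × 421 = 3368
    O=O: 5 × 479 = 2395
    Σ(broken) = 6441 kJ
  Bonds formed (products):
    C=O: 6 × 773 = 4638
    O–H: 8 × 474 = 3792
    Σ(formed) = 8430 kJ
  ΔH_I = 6441 − 8430 = −1989 kJ
Reaction II:
  Bonds broken (reactants):
    O–H: 4 × 474 = 1896
    O–O: 2 × 140 = 280
    Σ(broken) = 2176 kJ
  Bonds formed (products):
    O–H: 4 × 474 = 1896
    O=O: 1 × 479 = 479
    Σ(formed) = 2375 kJ
  ΔH_II = 2176 − 2375 = −199 kJ
ΔH_I − ΔH_II = −1790 kJ, so reaction I has the more negative ΔH; |ΔH_I − ΔH_II| = 1790 kJ.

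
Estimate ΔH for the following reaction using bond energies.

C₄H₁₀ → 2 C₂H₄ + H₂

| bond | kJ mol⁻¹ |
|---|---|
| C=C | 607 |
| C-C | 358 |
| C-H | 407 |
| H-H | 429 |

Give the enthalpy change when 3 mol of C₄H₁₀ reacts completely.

Bonds broken (reactants):
  C-C: 3 × 358 = 1074
  C-H: 10 × 407 = 4070
  Σ(broken) = 5144 kJ
Bonds formed (products):
  C-H: 8 × 407 = 3256
  C=C: 2 × 607 = 1214
  H-H: 1 × 429 = 429
  Σ(formed) = 4899 kJ
ΔH = Σ(broken) − Σ(formed) = 5144 − 4899 = +245 kJ
For 3× the reaction as written: 3 × (+245) = +735 kJ

ΔH = +735 kJ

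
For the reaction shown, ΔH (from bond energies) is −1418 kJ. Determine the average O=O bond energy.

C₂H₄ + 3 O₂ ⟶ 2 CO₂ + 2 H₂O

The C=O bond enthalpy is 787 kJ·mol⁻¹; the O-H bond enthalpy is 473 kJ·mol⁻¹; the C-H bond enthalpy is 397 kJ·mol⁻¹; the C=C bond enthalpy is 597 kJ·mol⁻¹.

D(O=O) ≈ 479 kJ/mol

Let D be the O=O bond energy.
Σ(broken) = 4×397 + 1×597 + 3×D = 2185 + 3D
Σ(formed) = 4×787 + 4×473 = 5040
ΔH = Σ(broken) − Σ(formed) = (2185 + 3D) − (5040) = −2855 + 3D
Setting this equal to −1418 kJ gives 3D = 1437, so D = 479 kJ/mol.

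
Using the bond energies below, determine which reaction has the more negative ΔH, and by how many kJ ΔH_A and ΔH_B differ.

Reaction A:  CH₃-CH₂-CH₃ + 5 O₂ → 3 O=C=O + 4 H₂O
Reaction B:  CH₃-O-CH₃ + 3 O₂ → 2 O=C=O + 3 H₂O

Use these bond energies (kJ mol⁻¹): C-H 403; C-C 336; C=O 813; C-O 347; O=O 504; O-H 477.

Reaction A:
  Bonds broken (reactants):
    C-C: 2 × 336 = 672
    C-H: 8 × 403 = 3224
    O=O: 5 × 504 = 2520
    Σ(broken) = 6416 kJ
  Bonds formed (products):
    C=O: 6 × 813 = 4878
    O-H: 8 × 477 = 3816
    Σ(formed) = 8694 kJ
  ΔH_A = 6416 − 8694 = −2278 kJ
Reaction B:
  Bonds broken (reactants):
    C-H: 6 × 403 = 2418
    C-O: 2 × 347 = 694
    O=O: 3 × 504 = 1512
    Σ(broken) = 4624 kJ
  Bonds formed (products):
    C=O: 4 × 813 = 3252
    O-H: 6 × 477 = 2862
    Σ(formed) = 6114 kJ
  ΔH_B = 4624 − 6114 = −1490 kJ
ΔH_A − ΔH_B = −788 kJ, so reaction A has the more negative ΔH; |ΔH_A − ΔH_B| = 788 kJ.

Reaction A, by 788 kJ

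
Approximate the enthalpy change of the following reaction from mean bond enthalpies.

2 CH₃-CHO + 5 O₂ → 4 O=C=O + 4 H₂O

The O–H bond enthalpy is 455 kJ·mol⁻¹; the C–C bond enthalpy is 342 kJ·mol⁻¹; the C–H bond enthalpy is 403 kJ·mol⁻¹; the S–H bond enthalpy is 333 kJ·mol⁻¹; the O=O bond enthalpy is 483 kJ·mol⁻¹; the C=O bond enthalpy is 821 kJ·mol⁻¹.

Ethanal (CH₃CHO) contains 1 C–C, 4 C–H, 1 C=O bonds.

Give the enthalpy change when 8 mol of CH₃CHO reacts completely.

ΔH = −8972 kJ

Bonds broken (reactants):
  C–C: 2 × 342 = 684
  C–H: 8 × 403 = 3224
  C=O: 2 × 821 = 1642
  O=O: 5 × 483 = 2415
  Σ(broken) = 7965 kJ
Bonds formed (products):
  C=O: 8 × 821 = 6568
  O–H: 8 × 455 = 3640
  Σ(formed) = 10208 kJ
ΔH = Σ(broken) − Σ(formed) = 7965 − 10208 = −2243 kJ
For 4× the reaction as written: 4 × (−2243) = −8972 kJ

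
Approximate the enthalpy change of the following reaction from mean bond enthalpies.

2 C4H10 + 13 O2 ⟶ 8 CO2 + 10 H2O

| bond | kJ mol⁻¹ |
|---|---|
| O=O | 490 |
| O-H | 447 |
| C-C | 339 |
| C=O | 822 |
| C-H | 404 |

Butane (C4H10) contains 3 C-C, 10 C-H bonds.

Bonds broken (reactants):
  C-C: 6 × 339 = 2034
  C-H: 20 × 404 = 8080
  O=O: 13 × 490 = 6370
  Σ(broken) = 16484 kJ
Bonds formed (products):
  C=O: 16 × 822 = 13152
  O-H: 20 × 447 = 8940
  Σ(formed) = 22092 kJ
ΔH = Σ(broken) − Σ(formed) = 16484 − 22092 = −5608 kJ

ΔH ≈ −5608 kJ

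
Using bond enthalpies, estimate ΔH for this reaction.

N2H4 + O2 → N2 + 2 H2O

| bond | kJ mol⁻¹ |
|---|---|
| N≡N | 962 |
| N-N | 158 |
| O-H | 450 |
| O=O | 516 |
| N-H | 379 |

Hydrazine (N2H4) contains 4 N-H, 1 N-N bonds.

ΔH ≈ −572 kJ

Bonds broken (reactants):
  N-H: 4 × 379 = 1516
  N-N: 1 × 158 = 158
  O=O: 1 × 516 = 516
  Σ(broken) = 2190 kJ
Bonds formed (products):
  N≡N: 1 × 962 = 962
  O-H: 4 × 450 = 1800
  Σ(formed) = 2762 kJ
ΔH = Σ(broken) − Σ(formed) = 2190 − 2762 = −572 kJ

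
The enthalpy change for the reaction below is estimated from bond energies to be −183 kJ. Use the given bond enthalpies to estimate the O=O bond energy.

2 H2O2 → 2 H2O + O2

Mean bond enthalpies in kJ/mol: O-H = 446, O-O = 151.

D(O=O) ≈ 485 kJ/mol

Let D be the O=O bond energy.
Σ(broken) = 4×446 + 2×151 = 2086
Σ(formed) = 4×446 + 1×D = 1784 + D
ΔH = Σ(broken) − Σ(formed) = (2086) − (1784 + D) = +302 − D
Setting this equal to −183 kJ gives D = 485 kJ/mol.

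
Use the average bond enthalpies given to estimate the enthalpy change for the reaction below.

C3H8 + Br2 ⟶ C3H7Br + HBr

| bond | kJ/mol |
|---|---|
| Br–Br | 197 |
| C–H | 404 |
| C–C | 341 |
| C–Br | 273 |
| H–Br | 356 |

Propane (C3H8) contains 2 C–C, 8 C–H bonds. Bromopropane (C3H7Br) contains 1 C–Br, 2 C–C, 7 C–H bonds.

Bonds broken (reactants):
  Br–Br: 1 × 197 = 197
  C–C: 2 × 341 = 682
  C–H: 8 × 404 = 3232
  Σ(broken) = 4111 kJ
Bonds formed (products):
  C–Br: 1 × 273 = 273
  C–C: 2 × 341 = 682
  C–H: 7 × 404 = 2828
  H–Br: 1 × 356 = 356
  Σ(formed) = 4139 kJ
ΔH = Σ(broken) − Σ(formed) = 4111 − 4139 = −28 kJ

ΔH ≈ −28 kJ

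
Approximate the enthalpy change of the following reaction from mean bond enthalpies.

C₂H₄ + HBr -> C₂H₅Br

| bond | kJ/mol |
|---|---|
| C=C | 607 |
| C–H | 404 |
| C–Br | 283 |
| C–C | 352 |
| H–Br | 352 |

Bonds broken (reactants):
  C–H: 4 × 404 = 1616
  C=C: 1 × 607 = 607
  H–Br: 1 × 352 = 352
  Σ(broken) = 2575 kJ
Bonds formed (products):
  C–Br: 1 × 283 = 283
  C–C: 1 × 352 = 352
  C–H: 5 × 404 = 2020
  Σ(formed) = 2655 kJ
ΔH = Σ(broken) − Σ(formed) = 2575 − 2655 = −80 kJ

ΔH ≈ −80 kJ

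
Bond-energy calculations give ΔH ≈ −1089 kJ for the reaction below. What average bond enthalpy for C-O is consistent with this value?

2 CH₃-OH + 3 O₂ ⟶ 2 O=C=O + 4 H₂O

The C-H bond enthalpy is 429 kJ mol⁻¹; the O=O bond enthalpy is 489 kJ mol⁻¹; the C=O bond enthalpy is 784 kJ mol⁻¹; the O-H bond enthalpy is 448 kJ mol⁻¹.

Let D be the C-O bond energy.
Σ(broken) = 6×429 + 2×D + 2×448 + 3×489 = 4937 + 2D
Σ(formed) = 4×784 + 8×448 = 6720
ΔH = Σ(broken) − Σ(formed) = (4937 + 2D) − (6720) = −1783 + 2D
Setting this equal to −1089 kJ gives 2D = 694, so D = 347 kJ/mol.

D(C-O) ≈ 347 kJ/mol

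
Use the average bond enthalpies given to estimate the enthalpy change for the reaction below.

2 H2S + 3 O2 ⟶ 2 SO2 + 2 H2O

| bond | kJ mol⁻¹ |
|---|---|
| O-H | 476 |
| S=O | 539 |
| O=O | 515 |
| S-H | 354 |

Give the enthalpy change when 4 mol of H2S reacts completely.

ΔH = −2198 kJ

Bonds broken (reactants):
  O=O: 3 × 515 = 1545
  S-H: 4 × 354 = 1416
  Σ(broken) = 2961 kJ
Bonds formed (products):
  O-H: 4 × 476 = 1904
  S=O: 4 × 539 = 2156
  Σ(formed) = 4060 kJ
ΔH = Σ(broken) − Σ(formed) = 2961 − 4060 = −1099 kJ
For 2× the reaction as written: 2 × (−1099) = −2198 kJ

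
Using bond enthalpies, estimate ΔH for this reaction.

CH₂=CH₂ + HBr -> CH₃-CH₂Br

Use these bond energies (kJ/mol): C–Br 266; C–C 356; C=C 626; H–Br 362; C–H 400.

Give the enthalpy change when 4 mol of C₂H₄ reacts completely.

ΔH = −136 kJ

Bonds broken (reactants):
  C–H: 4 × 400 = 1600
  C=C: 1 × 626 = 626
  H–Br: 1 × 362 = 362
  Σ(broken) = 2588 kJ
Bonds formed (products):
  C–Br: 1 × 266 = 266
  C–C: 1 × 356 = 356
  C–H: 5 × 400 = 2000
  Σ(formed) = 2622 kJ
ΔH = Σ(broken) − Σ(formed) = 2588 − 2622 = −34 kJ
For 4× the reaction as written: 4 × (−34) = −136 kJ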